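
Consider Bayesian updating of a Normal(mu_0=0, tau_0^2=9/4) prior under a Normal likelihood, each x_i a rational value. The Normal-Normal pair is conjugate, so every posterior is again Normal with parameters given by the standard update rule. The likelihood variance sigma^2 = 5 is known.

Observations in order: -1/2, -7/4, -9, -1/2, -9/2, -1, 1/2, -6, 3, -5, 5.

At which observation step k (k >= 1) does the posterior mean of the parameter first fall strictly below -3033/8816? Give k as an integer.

k = 2

obs 1: x=-1/2 → posterior Normal(-9/58, 45/29)
obs 2: x=-7/4 → posterior Normal(-81/152, 45/38)
obs 3: x=-9 → posterior Normal(-405/188, 45/47)
obs 4: x=-1/2 → posterior Normal(-423/224, 45/56)
obs 5: x=-9/2 → posterior Normal(-9/4, 9/13)
obs 6: x=-1 → posterior Normal(-621/296, 45/74)
obs 7: x=1/2 → posterior Normal(-603/332, 45/83)
obs 8: x=-6 → posterior Normal(-819/368, 45/92)
obs 9: x=3 → posterior Normal(-711/404, 45/101)
obs 10: x=-5 → posterior Normal(-81/40, 9/22)
obs 11: x=5 → posterior Normal(-711/476, 45/119)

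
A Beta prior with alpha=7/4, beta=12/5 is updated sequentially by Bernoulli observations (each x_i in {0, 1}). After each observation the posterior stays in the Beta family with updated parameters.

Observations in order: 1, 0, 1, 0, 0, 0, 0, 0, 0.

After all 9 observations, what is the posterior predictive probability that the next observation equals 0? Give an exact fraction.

188/263

obs 1: x=1 → posterior Beta(11/4, 12/5)
obs 2: x=0 → posterior Beta(11/4, 17/5)
obs 3: x=1 → posterior Beta(15/4, 17/5)
obs 4: x=0 → posterior Beta(15/4, 22/5)
obs 5: x=0 → posterior Beta(15/4, 27/5)
obs 6: x=0 → posterior Beta(15/4, 32/5)
obs 7: x=0 → posterior Beta(15/4, 37/5)
obs 8: x=0 → posterior Beta(15/4, 42/5)
obs 9: x=0 → posterior Beta(15/4, 47/5)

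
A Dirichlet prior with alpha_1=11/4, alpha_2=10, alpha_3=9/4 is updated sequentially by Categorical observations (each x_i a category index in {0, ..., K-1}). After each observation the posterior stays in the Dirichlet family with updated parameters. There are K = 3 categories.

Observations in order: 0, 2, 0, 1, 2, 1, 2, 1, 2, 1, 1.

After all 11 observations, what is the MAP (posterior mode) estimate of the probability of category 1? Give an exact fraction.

14/23

obs 1: x=0 → posterior Dirichlet(15/4, 10, 9/4)
obs 2: x=2 → posterior Dirichlet(15/4, 10, 13/4)
obs 3: x=0 → posterior Dirichlet(19/4, 10, 13/4)
obs 4: x=1 → posterior Dirichlet(19/4, 11, 13/4)
obs 5: x=2 → posterior Dirichlet(19/4, 11, 17/4)
obs 6: x=1 → posterior Dirichlet(19/4, 12, 17/4)
obs 7: x=2 → posterior Dirichlet(19/4, 12, 21/4)
obs 8: x=1 → posterior Dirichlet(19/4, 13, 21/4)
obs 9: x=2 → posterior Dirichlet(19/4, 13, 25/4)
obs 10: x=1 → posterior Dirichlet(19/4, 14, 25/4)
obs 11: x=1 → posterior Dirichlet(19/4, 15, 25/4)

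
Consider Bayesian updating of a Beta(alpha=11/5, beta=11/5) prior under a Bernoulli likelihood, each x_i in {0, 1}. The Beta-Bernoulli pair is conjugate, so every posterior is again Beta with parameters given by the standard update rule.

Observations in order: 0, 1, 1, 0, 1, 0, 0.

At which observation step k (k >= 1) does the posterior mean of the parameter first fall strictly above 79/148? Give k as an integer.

obs 1: x=0 → posterior Beta(11/5, 16/5)
obs 2: x=1 → posterior Beta(16/5, 16/5)
obs 3: x=1 → posterior Beta(21/5, 16/5)
obs 4: x=0 → posterior Beta(21/5, 21/5)
obs 5: x=1 → posterior Beta(26/5, 21/5)
obs 6: x=0 → posterior Beta(26/5, 26/5)
obs 7: x=0 → posterior Beta(26/5, 31/5)

k = 3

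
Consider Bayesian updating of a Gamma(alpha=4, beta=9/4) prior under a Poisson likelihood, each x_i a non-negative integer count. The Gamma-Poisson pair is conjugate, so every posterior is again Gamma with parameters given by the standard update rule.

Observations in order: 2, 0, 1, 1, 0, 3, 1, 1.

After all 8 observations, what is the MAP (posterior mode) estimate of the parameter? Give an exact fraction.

48/41

obs 1: x=2 → posterior Gamma(6, 13/4)
obs 2: x=0 → posterior Gamma(6, 17/4)
obs 3: x=1 → posterior Gamma(7, 21/4)
obs 4: x=1 → posterior Gamma(8, 25/4)
obs 5: x=0 → posterior Gamma(8, 29/4)
obs 6: x=3 → posterior Gamma(11, 33/4)
obs 7: x=1 → posterior Gamma(12, 37/4)
obs 8: x=1 → posterior Gamma(13, 41/4)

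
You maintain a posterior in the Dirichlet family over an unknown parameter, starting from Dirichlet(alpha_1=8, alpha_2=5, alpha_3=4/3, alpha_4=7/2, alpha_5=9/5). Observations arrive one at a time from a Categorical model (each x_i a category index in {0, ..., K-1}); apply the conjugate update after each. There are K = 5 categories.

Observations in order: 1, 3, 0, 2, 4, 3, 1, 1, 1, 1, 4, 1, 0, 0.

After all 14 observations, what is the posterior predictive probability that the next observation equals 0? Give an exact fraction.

obs 1: x=1 → posterior Dirichlet(8, 6, 4/3, 7/2, 9/5)
obs 2: x=3 → posterior Dirichlet(8, 6, 4/3, 9/2, 9/5)
obs 3: x=0 → posterior Dirichlet(9, 6, 4/3, 9/2, 9/5)
obs 4: x=2 → posterior Dirichlet(9, 6, 7/3, 9/2, 9/5)
obs 5: x=4 → posterior Dirichlet(9, 6, 7/3, 9/2, 14/5)
obs 6: x=3 → posterior Dirichlet(9, 6, 7/3, 11/2, 14/5)
obs 7: x=1 → posterior Dirichlet(9, 7, 7/3, 11/2, 14/5)
obs 8: x=1 → posterior Dirichlet(9, 8, 7/3, 11/2, 14/5)
obs 9: x=1 → posterior Dirichlet(9, 9, 7/3, 11/2, 14/5)
obs 10: x=1 → posterior Dirichlet(9, 10, 7/3, 11/2, 14/5)
obs 11: x=4 → posterior Dirichlet(9, 10, 7/3, 11/2, 19/5)
obs 12: x=1 → posterior Dirichlet(9, 11, 7/3, 11/2, 19/5)
obs 13: x=0 → posterior Dirichlet(10, 11, 7/3, 11/2, 19/5)
obs 14: x=0 → posterior Dirichlet(11, 11, 7/3, 11/2, 19/5)

330/1009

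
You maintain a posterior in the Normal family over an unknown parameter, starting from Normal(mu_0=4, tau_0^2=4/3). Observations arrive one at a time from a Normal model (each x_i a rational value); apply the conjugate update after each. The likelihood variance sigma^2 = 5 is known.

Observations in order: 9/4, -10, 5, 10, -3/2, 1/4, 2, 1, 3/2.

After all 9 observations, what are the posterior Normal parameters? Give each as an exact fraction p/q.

obs 1: x=9/4 → posterior Normal(69/19, 20/19)
obs 2: x=-10 → posterior Normal(29/23, 20/23)
obs 3: x=5 → posterior Normal(49/27, 20/27)
obs 4: x=10 → posterior Normal(89/31, 20/31)
obs 5: x=-3/2 → posterior Normal(83/35, 4/7)
obs 6: x=1/4 → posterior Normal(28/13, 20/39)
obs 7: x=2 → posterior Normal(92/43, 20/43)
obs 8: x=1 → posterior Normal(96/47, 20/47)
obs 9: x=3/2 → posterior Normal(2, 20/51)

mu_0=2, tau_0^2=20/51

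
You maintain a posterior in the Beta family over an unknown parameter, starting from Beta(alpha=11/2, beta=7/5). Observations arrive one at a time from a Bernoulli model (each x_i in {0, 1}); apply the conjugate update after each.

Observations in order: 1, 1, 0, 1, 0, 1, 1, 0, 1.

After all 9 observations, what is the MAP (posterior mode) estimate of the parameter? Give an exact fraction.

105/139

obs 1: x=1 → posterior Beta(13/2, 7/5)
obs 2: x=1 → posterior Beta(15/2, 7/5)
obs 3: x=0 → posterior Beta(15/2, 12/5)
obs 4: x=1 → posterior Beta(17/2, 12/5)
obs 5: x=0 → posterior Beta(17/2, 17/5)
obs 6: x=1 → posterior Beta(19/2, 17/5)
obs 7: x=1 → posterior Beta(21/2, 17/5)
obs 8: x=0 → posterior Beta(21/2, 22/5)
obs 9: x=1 → posterior Beta(23/2, 22/5)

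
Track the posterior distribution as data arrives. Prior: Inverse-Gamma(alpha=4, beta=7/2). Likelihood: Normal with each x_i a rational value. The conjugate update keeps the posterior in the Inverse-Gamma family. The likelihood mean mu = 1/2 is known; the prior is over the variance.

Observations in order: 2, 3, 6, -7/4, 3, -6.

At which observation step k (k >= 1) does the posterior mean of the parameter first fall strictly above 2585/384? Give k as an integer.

k = 6

obs 1: x=2 → posterior Inverse-Gamma(9/2, 37/8)
obs 2: x=3 → posterior Inverse-Gamma(5, 31/4)
obs 3: x=6 → posterior Inverse-Gamma(11/2, 183/8)
obs 4: x=-7/4 → posterior Inverse-Gamma(6, 813/32)
obs 5: x=3 → posterior Inverse-Gamma(13/2, 913/32)
obs 6: x=-6 → posterior Inverse-Gamma(7, 1589/32)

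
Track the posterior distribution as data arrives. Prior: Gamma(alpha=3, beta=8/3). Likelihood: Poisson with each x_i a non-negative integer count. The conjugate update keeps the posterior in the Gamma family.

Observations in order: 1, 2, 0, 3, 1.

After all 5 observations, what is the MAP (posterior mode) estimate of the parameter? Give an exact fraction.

27/23

obs 1: x=1 → posterior Gamma(4, 11/3)
obs 2: x=2 → posterior Gamma(6, 14/3)
obs 3: x=0 → posterior Gamma(6, 17/3)
obs 4: x=3 → posterior Gamma(9, 20/3)
obs 5: x=1 → posterior Gamma(10, 23/3)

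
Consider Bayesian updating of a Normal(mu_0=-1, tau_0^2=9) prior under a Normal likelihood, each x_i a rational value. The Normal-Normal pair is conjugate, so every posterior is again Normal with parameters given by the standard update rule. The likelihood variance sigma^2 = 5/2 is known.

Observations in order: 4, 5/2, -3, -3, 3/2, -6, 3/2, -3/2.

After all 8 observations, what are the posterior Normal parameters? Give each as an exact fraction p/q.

mu_0=-77/149, tau_0^2=45/149

obs 1: x=4 → posterior Normal(67/23, 45/23)
obs 2: x=5/2 → posterior Normal(112/41, 45/41)
obs 3: x=-3 → posterior Normal(58/59, 45/59)
obs 4: x=-3 → posterior Normal(4/77, 45/77)
obs 5: x=3/2 → posterior Normal(31/95, 9/19)
obs 6: x=-6 → posterior Normal(-77/113, 45/113)
obs 7: x=3/2 → posterior Normal(-50/131, 45/131)
obs 8: x=-3/2 → posterior Normal(-77/149, 45/149)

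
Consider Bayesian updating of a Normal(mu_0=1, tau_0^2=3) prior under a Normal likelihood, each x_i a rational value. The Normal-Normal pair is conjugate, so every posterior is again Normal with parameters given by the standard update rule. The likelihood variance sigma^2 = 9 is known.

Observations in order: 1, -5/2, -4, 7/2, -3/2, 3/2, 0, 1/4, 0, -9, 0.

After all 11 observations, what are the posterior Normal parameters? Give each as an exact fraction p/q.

mu_0=-31/56, tau_0^2=9/14

obs 1: x=1 → posterior Normal(1, 9/4)
obs 2: x=-5/2 → posterior Normal(3/10, 9/5)
obs 3: x=-4 → posterior Normal(-5/12, 3/2)
obs 4: x=7/2 → posterior Normal(1/7, 9/7)
obs 5: x=-3/2 → posterior Normal(-1/16, 9/8)
obs 6: x=3/2 → posterior Normal(1/9, 1)
obs 7: x=0 → posterior Normal(1/10, 9/10)
obs 8: x=1/4 → posterior Normal(5/44, 9/11)
obs 9: x=0 → posterior Normal(5/48, 3/4)
obs 10: x=-9 → posterior Normal(-31/52, 9/13)
obs 11: x=0 → posterior Normal(-31/56, 9/14)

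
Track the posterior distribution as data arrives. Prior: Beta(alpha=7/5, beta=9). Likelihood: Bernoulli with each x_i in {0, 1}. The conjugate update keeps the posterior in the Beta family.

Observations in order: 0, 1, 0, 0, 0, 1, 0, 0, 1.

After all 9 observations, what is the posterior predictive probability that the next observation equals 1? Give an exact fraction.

obs 1: x=0 → posterior Beta(7/5, 10)
obs 2: x=1 → posterior Beta(12/5, 10)
obs 3: x=0 → posterior Beta(12/5, 11)
obs 4: x=0 → posterior Beta(12/5, 12)
obs 5: x=0 → posterior Beta(12/5, 13)
obs 6: x=1 → posterior Beta(17/5, 13)
obs 7: x=0 → posterior Beta(17/5, 14)
obs 8: x=0 → posterior Beta(17/5, 15)
obs 9: x=1 → posterior Beta(22/5, 15)

22/97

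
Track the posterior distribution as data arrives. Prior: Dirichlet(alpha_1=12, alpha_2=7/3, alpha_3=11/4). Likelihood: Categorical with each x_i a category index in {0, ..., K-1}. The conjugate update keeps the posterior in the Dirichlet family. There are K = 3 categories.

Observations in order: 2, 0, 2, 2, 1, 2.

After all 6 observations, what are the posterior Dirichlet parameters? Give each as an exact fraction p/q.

obs 1: x=2 → posterior Dirichlet(12, 7/3, 15/4)
obs 2: x=0 → posterior Dirichlet(13, 7/3, 15/4)
obs 3: x=2 → posterior Dirichlet(13, 7/3, 19/4)
obs 4: x=2 → posterior Dirichlet(13, 7/3, 23/4)
obs 5: x=1 → posterior Dirichlet(13, 10/3, 23/4)
obs 6: x=2 → posterior Dirichlet(13, 10/3, 27/4)

alpha_1=13, alpha_2=10/3, alpha_3=27/4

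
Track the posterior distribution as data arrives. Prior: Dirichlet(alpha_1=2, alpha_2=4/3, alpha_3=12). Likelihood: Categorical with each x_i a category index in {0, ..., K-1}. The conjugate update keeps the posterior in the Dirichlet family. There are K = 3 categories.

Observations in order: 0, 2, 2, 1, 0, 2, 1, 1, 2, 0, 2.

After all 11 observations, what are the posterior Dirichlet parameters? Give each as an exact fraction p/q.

obs 1: x=0 → posterior Dirichlet(3, 4/3, 12)
obs 2: x=2 → posterior Dirichlet(3, 4/3, 13)
obs 3: x=2 → posterior Dirichlet(3, 4/3, 14)
obs 4: x=1 → posterior Dirichlet(3, 7/3, 14)
obs 5: x=0 → posterior Dirichlet(4, 7/3, 14)
obs 6: x=2 → posterior Dirichlet(4, 7/3, 15)
obs 7: x=1 → posterior Dirichlet(4, 10/3, 15)
obs 8: x=1 → posterior Dirichlet(4, 13/3, 15)
obs 9: x=2 → posterior Dirichlet(4, 13/3, 16)
obs 10: x=0 → posterior Dirichlet(5, 13/3, 16)
obs 11: x=2 → posterior Dirichlet(5, 13/3, 17)

alpha_1=5, alpha_2=13/3, alpha_3=17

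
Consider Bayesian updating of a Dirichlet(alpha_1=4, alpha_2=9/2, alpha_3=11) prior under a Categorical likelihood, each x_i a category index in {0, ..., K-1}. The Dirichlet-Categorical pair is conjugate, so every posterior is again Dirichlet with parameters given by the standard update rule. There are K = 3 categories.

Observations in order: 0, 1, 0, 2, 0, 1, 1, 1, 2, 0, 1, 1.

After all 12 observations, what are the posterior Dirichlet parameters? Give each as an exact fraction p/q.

alpha_1=8, alpha_2=21/2, alpha_3=13

obs 1: x=0 → posterior Dirichlet(5, 9/2, 11)
obs 2: x=1 → posterior Dirichlet(5, 11/2, 11)
obs 3: x=0 → posterior Dirichlet(6, 11/2, 11)
obs 4: x=2 → posterior Dirichlet(6, 11/2, 12)
obs 5: x=0 → posterior Dirichlet(7, 11/2, 12)
obs 6: x=1 → posterior Dirichlet(7, 13/2, 12)
obs 7: x=1 → posterior Dirichlet(7, 15/2, 12)
obs 8: x=1 → posterior Dirichlet(7, 17/2, 12)
obs 9: x=2 → posterior Dirichlet(7, 17/2, 13)
obs 10: x=0 → posterior Dirichlet(8, 17/2, 13)
obs 11: x=1 → posterior Dirichlet(8, 19/2, 13)
obs 12: x=1 → posterior Dirichlet(8, 21/2, 13)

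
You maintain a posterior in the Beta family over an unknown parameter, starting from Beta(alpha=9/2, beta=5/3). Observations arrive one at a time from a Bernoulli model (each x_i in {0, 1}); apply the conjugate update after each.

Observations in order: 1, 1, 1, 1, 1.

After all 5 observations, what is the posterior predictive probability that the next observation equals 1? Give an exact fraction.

obs 1: x=1 → posterior Beta(11/2, 5/3)
obs 2: x=1 → posterior Beta(13/2, 5/3)
obs 3: x=1 → posterior Beta(15/2, 5/3)
obs 4: x=1 → posterior Beta(17/2, 5/3)
obs 5: x=1 → posterior Beta(19/2, 5/3)

57/67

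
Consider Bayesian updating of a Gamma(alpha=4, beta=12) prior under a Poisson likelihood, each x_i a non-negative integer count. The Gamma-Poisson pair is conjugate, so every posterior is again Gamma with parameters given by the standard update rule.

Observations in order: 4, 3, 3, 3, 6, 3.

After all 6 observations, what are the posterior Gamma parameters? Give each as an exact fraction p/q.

obs 1: x=4 → posterior Gamma(8, 13)
obs 2: x=3 → posterior Gamma(11, 14)
obs 3: x=3 → posterior Gamma(14, 15)
obs 4: x=3 → posterior Gamma(17, 16)
obs 5: x=6 → posterior Gamma(23, 17)
obs 6: x=3 → posterior Gamma(26, 18)

alpha=26, beta=18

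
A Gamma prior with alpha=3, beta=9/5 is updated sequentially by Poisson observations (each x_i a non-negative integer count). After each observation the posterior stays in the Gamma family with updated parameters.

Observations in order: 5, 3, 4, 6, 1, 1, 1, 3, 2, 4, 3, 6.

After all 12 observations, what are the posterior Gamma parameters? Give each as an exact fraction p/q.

obs 1: x=5 → posterior Gamma(8, 14/5)
obs 2: x=3 → posterior Gamma(11, 19/5)
obs 3: x=4 → posterior Gamma(15, 24/5)
obs 4: x=6 → posterior Gamma(21, 29/5)
obs 5: x=1 → posterior Gamma(22, 34/5)
obs 6: x=1 → posterior Gamma(23, 39/5)
obs 7: x=1 → posterior Gamma(24, 44/5)
obs 8: x=3 → posterior Gamma(27, 49/5)
obs 9: x=2 → posterior Gamma(29, 54/5)
obs 10: x=4 → posterior Gamma(33, 59/5)
obs 11: x=3 → posterior Gamma(36, 64/5)
obs 12: x=6 → posterior Gamma(42, 69/5)

alpha=42, beta=69/5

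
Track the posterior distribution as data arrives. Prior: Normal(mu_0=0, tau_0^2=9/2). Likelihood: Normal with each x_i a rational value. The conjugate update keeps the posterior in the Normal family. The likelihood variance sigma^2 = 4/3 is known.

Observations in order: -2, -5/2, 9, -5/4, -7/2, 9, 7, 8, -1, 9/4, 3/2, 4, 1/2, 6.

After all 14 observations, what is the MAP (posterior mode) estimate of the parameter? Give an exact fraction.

999/386

obs 1: x=-2 → posterior Normal(-54/35, 36/35)
obs 2: x=-5/2 → posterior Normal(-243/124, 18/31)
obs 3: x=9 → posterior Normal(243/178, 36/89)
obs 4: x=-5/4 → posterior Normal(351/464, 9/29)
obs 5: x=-7/2 → posterior Normal(-27/572, 36/143)
obs 6: x=9 → posterior Normal(189/136, 18/85)
obs 7: x=7 → posterior Normal(1701/788, 36/197)
obs 8: x=8 → posterior Normal(2565/896, 9/56)
obs 9: x=-1 → posterior Normal(2457/1004, 36/251)
obs 10: x=9/4 → posterior Normal(675/278, 18/139)
obs 11: x=3/2 → posterior Normal(1431/610, 36/305)
obs 12: x=4 → posterior Normal(1647/664, 9/83)
obs 13: x=1/2 → posterior Normal(837/359, 36/359)
obs 14: x=6 → posterior Normal(999/386, 18/193)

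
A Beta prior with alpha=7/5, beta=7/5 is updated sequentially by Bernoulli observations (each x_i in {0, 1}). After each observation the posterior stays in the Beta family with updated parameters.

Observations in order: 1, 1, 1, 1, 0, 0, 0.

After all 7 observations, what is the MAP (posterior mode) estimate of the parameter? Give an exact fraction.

obs 1: x=1 → posterior Beta(12/5, 7/5)
obs 2: x=1 → posterior Beta(17/5, 7/5)
obs 3: x=1 → posterior Beta(22/5, 7/5)
obs 4: x=1 → posterior Beta(27/5, 7/5)
obs 5: x=0 → posterior Beta(27/5, 12/5)
obs 6: x=0 → posterior Beta(27/5, 17/5)
obs 7: x=0 → posterior Beta(27/5, 22/5)

22/39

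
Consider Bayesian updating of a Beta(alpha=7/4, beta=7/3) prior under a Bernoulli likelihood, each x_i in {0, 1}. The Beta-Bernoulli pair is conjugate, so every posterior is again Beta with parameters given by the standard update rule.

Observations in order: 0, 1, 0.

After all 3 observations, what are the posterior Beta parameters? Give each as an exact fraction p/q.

obs 1: x=0 → posterior Beta(7/4, 10/3)
obs 2: x=1 → posterior Beta(11/4, 10/3)
obs 3: x=0 → posterior Beta(11/4, 13/3)

alpha=11/4, beta=13/3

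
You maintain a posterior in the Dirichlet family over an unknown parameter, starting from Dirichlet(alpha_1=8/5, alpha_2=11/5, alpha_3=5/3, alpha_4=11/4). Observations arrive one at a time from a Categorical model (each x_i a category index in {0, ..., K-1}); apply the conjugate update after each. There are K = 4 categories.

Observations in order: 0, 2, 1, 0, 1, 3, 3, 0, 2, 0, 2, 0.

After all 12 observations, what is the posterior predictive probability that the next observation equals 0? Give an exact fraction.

396/1213

obs 1: x=0 → posterior Dirichlet(13/5, 11/5, 5/3, 11/4)
obs 2: x=2 → posterior Dirichlet(13/5, 11/5, 8/3, 11/4)
obs 3: x=1 → posterior Dirichlet(13/5, 16/5, 8/3, 11/4)
obs 4: x=0 → posterior Dirichlet(18/5, 16/5, 8/3, 11/4)
obs 5: x=1 → posterior Dirichlet(18/5, 21/5, 8/3, 11/4)
obs 6: x=3 → posterior Dirichlet(18/5, 21/5, 8/3, 15/4)
obs 7: x=3 → posterior Dirichlet(18/5, 21/5, 8/3, 19/4)
obs 8: x=0 → posterior Dirichlet(23/5, 21/5, 8/3, 19/4)
obs 9: x=2 → posterior Dirichlet(23/5, 21/5, 11/3, 19/4)
obs 10: x=0 → posterior Dirichlet(28/5, 21/5, 11/3, 19/4)
obs 11: x=2 → posterior Dirichlet(28/5, 21/5, 14/3, 19/4)
obs 12: x=0 → posterior Dirichlet(33/5, 21/5, 14/3, 19/4)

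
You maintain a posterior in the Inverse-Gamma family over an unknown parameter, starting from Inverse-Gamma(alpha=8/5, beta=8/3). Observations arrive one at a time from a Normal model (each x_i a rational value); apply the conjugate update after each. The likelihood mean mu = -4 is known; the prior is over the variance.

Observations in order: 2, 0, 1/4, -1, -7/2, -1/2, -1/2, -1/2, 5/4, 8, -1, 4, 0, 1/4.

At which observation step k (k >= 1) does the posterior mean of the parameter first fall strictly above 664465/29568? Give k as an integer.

obs 1: x=2 → posterior Inverse-Gamma(21/10, 62/3)
obs 2: x=0 → posterior Inverse-Gamma(13/5, 86/3)
obs 3: x=1/4 → posterior Inverse-Gamma(31/10, 3619/96)
obs 4: x=-1 → posterior Inverse-Gamma(18/5, 4051/96)
obs 5: x=-7/2 → posterior Inverse-Gamma(41/10, 4063/96)
obs 6: x=-1/2 → posterior Inverse-Gamma(23/5, 4651/96)
obs 7: x=-1/2 → posterior Inverse-Gamma(51/10, 5239/96)
obs 8: x=-1/2 → posterior Inverse-Gamma(28/5, 5827/96)
obs 9: x=5/4 → posterior Inverse-Gamma(61/10, 3575/48)
obs 10: x=8 → posterior Inverse-Gamma(33/5, 7031/48)
obs 11: x=-1 → posterior Inverse-Gamma(71/10, 7247/48)
obs 12: x=4 → posterior Inverse-Gamma(38/5, 8783/48)
obs 13: x=0 → posterior Inverse-Gamma(81/10, 9167/48)
obs 14: x=1/4 → posterior Inverse-Gamma(43/5, 19201/96)

k = 10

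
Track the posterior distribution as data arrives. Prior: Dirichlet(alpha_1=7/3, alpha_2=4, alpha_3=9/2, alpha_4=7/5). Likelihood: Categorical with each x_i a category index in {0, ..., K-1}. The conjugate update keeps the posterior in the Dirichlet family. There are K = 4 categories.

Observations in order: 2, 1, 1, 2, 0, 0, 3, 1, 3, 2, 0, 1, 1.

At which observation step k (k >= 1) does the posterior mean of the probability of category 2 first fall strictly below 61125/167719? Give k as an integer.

obs 1: x=2 → posterior Dirichlet(7/3, 4, 11/2, 7/5)
obs 2: x=1 → posterior Dirichlet(7/3, 5, 11/2, 7/5)
obs 3: x=1 → posterior Dirichlet(7/3, 6, 11/2, 7/5)
obs 4: x=2 → posterior Dirichlet(7/3, 6, 13/2, 7/5)
obs 5: x=0 → posterior Dirichlet(10/3, 6, 13/2, 7/5)
obs 6: x=0 → posterior Dirichlet(13/3, 6, 13/2, 7/5)
obs 7: x=3 → posterior Dirichlet(13/3, 6, 13/2, 12/5)
obs 8: x=1 → posterior Dirichlet(13/3, 7, 13/2, 12/5)
obs 9: x=3 → posterior Dirichlet(13/3, 7, 13/2, 17/5)
obs 10: x=2 → posterior Dirichlet(13/3, 7, 15/2, 17/5)
obs 11: x=0 → posterior Dirichlet(16/3, 7, 15/2, 17/5)
obs 12: x=1 → posterior Dirichlet(16/3, 8, 15/2, 17/5)
obs 13: x=1 → posterior Dirichlet(16/3, 9, 15/2, 17/5)

k = 3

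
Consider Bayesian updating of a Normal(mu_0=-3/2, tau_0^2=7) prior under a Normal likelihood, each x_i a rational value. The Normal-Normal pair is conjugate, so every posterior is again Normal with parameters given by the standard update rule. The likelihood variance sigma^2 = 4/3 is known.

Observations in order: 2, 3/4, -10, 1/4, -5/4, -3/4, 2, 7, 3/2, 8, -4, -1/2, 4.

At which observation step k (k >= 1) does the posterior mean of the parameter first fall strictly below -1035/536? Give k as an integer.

k = 3

obs 1: x=2 → posterior Normal(36/25, 28/25)
obs 2: x=3/4 → posterior Normal(9/8, 14/23)
obs 3: x=-10 → posterior Normal(-633/268, 28/67)
obs 4: x=1/4 → posterior Normal(-153/88, 7/22)
obs 5: x=-5/4 → posterior Normal(-717/436, 28/109)
obs 6: x=-3/4 → posterior Normal(-3/2, 14/65)
obs 7: x=2 → posterior Normal(-153/151, 28/151)
obs 8: x=7 → posterior Normal(-3/86, 7/43)
obs 9: x=3/2 → posterior Normal(51/386, 28/193)
obs 10: x=8 → posterior Normal(387/428, 14/107)
obs 11: x=-4 → posterior Normal(219/470, 28/235)
obs 12: x=-1/2 → posterior Normal(99/256, 7/64)
obs 13: x=4 → posterior Normal(183/277, 28/277)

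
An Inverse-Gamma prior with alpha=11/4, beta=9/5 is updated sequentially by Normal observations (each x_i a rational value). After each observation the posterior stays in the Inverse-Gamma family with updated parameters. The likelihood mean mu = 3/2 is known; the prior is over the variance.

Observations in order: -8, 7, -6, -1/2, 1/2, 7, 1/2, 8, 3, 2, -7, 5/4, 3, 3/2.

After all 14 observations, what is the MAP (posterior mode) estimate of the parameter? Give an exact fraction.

obs 1: x=-8 → posterior Inverse-Gamma(13/4, 1877/40)
obs 2: x=7 → posterior Inverse-Gamma(15/4, 1241/20)
obs 3: x=-6 → posterior Inverse-Gamma(17/4, 3607/40)
obs 4: x=-1/2 → posterior Inverse-Gamma(19/4, 3687/40)
obs 5: x=1/2 → posterior Inverse-Gamma(21/4, 3707/40)
obs 6: x=7 → posterior Inverse-Gamma(23/4, 539/5)
obs 7: x=1/2 → posterior Inverse-Gamma(25/4, 1083/10)
obs 8: x=8 → posterior Inverse-Gamma(27/4, 5177/40)
obs 9: x=3 → posterior Inverse-Gamma(29/4, 2611/20)
obs 10: x=2 → posterior Inverse-Gamma(31/4, 5227/40)
obs 11: x=-7 → posterior Inverse-Gamma(33/4, 834/5)
obs 12: x=5/4 → posterior Inverse-Gamma(35/4, 26693/160)
obs 13: x=3 → posterior Inverse-Gamma(37/4, 26873/160)
obs 14: x=3/2 → posterior Inverse-Gamma(39/4, 26873/160)

26873/1720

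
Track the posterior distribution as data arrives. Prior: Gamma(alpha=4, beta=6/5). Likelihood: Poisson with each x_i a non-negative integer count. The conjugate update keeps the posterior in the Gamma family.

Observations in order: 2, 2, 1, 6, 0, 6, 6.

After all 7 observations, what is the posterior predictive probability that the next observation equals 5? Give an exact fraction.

18630977828816312859670123936656671778378702785596875/161529040680870074100680119806799048214504294859145216

obs 1: x=2 → posterior Gamma(6, 11/5)
obs 2: x=2 → posterior Gamma(8, 16/5)
obs 3: x=1 → posterior Gamma(9, 21/5)
obs 4: x=6 → posterior Gamma(15, 26/5)
obs 5: x=0 → posterior Gamma(15, 31/5)
obs 6: x=6 → posterior Gamma(21, 36/5)
obs 7: x=6 → posterior Gamma(27, 41/5)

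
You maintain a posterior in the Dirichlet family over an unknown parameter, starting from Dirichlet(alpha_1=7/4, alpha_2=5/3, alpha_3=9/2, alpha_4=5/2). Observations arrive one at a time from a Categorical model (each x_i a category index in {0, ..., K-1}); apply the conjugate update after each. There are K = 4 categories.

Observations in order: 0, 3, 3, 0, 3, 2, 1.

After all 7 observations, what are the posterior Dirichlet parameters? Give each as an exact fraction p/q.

obs 1: x=0 → posterior Dirichlet(11/4, 5/3, 9/2, 5/2)
obs 2: x=3 → posterior Dirichlet(11/4, 5/3, 9/2, 7/2)
obs 3: x=3 → posterior Dirichlet(11/4, 5/3, 9/2, 9/2)
obs 4: x=0 → posterior Dirichlet(15/4, 5/3, 9/2, 9/2)
obs 5: x=3 → posterior Dirichlet(15/4, 5/3, 9/2, 11/2)
obs 6: x=2 → posterior Dirichlet(15/4, 5/3, 11/2, 11/2)
obs 7: x=1 → posterior Dirichlet(15/4, 8/3, 11/2, 11/2)

alpha_1=15/4, alpha_2=8/3, alpha_3=11/2, alpha_4=11/2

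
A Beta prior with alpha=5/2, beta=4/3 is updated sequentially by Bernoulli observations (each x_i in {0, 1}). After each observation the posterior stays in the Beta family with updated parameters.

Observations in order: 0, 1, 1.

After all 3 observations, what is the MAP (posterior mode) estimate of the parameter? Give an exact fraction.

21/29

obs 1: x=0 → posterior Beta(5/2, 7/3)
obs 2: x=1 → posterior Beta(7/2, 7/3)
obs 3: x=1 → posterior Beta(9/2, 7/3)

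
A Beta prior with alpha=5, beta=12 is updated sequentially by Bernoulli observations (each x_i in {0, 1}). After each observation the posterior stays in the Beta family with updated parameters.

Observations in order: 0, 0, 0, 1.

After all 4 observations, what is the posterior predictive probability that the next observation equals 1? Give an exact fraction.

2/7

obs 1: x=0 → posterior Beta(5, 13)
obs 2: x=0 → posterior Beta(5, 14)
obs 3: x=0 → posterior Beta(5, 15)
obs 4: x=1 → posterior Beta(6, 15)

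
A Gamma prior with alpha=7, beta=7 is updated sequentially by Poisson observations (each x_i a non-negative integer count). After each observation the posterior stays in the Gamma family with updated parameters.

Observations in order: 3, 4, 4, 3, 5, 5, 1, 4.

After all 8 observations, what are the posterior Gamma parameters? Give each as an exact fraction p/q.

alpha=36, beta=15

obs 1: x=3 → posterior Gamma(10, 8)
obs 2: x=4 → posterior Gamma(14, 9)
obs 3: x=4 → posterior Gamma(18, 10)
obs 4: x=3 → posterior Gamma(21, 11)
obs 5: x=5 → posterior Gamma(26, 12)
obs 6: x=5 → posterior Gamma(31, 13)
obs 7: x=1 → posterior Gamma(32, 14)
obs 8: x=4 → posterior Gamma(36, 15)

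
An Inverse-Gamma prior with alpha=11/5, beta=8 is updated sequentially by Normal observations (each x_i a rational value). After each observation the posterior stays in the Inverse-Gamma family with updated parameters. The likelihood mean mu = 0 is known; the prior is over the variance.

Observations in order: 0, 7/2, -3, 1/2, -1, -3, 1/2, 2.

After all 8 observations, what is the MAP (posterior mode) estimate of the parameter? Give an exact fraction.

obs 1: x=0 → posterior Inverse-Gamma(27/10, 8)
obs 2: x=7/2 → posterior Inverse-Gamma(16/5, 113/8)
obs 3: x=-3 → posterior Inverse-Gamma(37/10, 149/8)
obs 4: x=1/2 → posterior Inverse-Gamma(21/5, 75/4)
obs 5: x=-1 → posterior Inverse-Gamma(47/10, 77/4)
obs 6: x=-3 → posterior Inverse-Gamma(26/5, 95/4)
obs 7: x=1/2 → posterior Inverse-Gamma(57/10, 191/8)
obs 8: x=2 → posterior Inverse-Gamma(31/5, 207/8)

115/32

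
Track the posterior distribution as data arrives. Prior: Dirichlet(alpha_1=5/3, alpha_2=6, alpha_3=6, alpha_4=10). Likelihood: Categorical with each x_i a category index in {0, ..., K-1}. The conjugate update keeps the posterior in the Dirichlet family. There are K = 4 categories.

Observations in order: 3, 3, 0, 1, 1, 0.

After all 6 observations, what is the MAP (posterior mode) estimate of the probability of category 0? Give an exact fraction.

obs 1: x=3 → posterior Dirichlet(5/3, 6, 6, 11)
obs 2: x=3 → posterior Dirichlet(5/3, 6, 6, 12)
obs 3: x=0 → posterior Dirichlet(8/3, 6, 6, 12)
obs 4: x=1 → posterior Dirichlet(8/3, 7, 6, 12)
obs 5: x=1 → posterior Dirichlet(8/3, 8, 6, 12)
obs 6: x=0 → posterior Dirichlet(11/3, 8, 6, 12)

8/77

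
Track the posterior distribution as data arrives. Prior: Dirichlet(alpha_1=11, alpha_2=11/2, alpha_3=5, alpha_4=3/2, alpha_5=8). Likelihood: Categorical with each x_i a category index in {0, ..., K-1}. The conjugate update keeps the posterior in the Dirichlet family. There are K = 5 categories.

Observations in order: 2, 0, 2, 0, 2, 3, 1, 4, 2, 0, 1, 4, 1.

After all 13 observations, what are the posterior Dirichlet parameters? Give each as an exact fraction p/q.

obs 1: x=2 → posterior Dirichlet(11, 11/2, 6, 3/2, 8)
obs 2: x=0 → posterior Dirichlet(12, 11/2, 6, 3/2, 8)
obs 3: x=2 → posterior Dirichlet(12, 11/2, 7, 3/2, 8)
obs 4: x=0 → posterior Dirichlet(13, 11/2, 7, 3/2, 8)
obs 5: x=2 → posterior Dirichlet(13, 11/2, 8, 3/2, 8)
obs 6: x=3 → posterior Dirichlet(13, 11/2, 8, 5/2, 8)
obs 7: x=1 → posterior Dirichlet(13, 13/2, 8, 5/2, 8)
obs 8: x=4 → posterior Dirichlet(13, 13/2, 8, 5/2, 9)
obs 9: x=2 → posterior Dirichlet(13, 13/2, 9, 5/2, 9)
obs 10: x=0 → posterior Dirichlet(14, 13/2, 9, 5/2, 9)
obs 11: x=1 → posterior Dirichlet(14, 15/2, 9, 5/2, 9)
obs 12: x=4 → posterior Dirichlet(14, 15/2, 9, 5/2, 10)
obs 13: x=1 → posterior Dirichlet(14, 17/2, 9, 5/2, 10)

alpha_1=14, alpha_2=17/2, alpha_3=9, alpha_4=5/2, alpha_5=10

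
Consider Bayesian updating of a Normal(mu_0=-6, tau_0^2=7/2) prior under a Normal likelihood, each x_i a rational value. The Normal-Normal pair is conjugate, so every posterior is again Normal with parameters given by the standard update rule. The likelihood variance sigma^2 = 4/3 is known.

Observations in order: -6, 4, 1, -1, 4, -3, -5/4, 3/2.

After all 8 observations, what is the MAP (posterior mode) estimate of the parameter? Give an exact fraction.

obs 1: x=-6 → posterior Normal(-6, 28/29)
obs 2: x=4 → posterior Normal(-9/5, 14/25)
obs 3: x=1 → posterior Normal(-69/71, 28/71)
obs 4: x=-1 → posterior Normal(-45/46, 7/23)
obs 5: x=4 → posterior Normal(-6/113, 28/113)
obs 6: x=-3 → posterior Normal(-69/134, 14/67)
obs 7: x=-5/4 → posterior Normal(-381/620, 28/155)
obs 8: x=3/2 → posterior Normal(-255/704, 7/44)

-255/704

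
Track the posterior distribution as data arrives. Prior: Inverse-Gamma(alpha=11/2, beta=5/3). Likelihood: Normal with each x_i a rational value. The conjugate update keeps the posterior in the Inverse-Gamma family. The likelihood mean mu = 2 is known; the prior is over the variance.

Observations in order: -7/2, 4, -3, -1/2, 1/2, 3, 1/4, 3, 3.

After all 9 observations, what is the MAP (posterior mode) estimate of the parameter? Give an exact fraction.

obs 1: x=-7/2 → posterior Inverse-Gamma(6, 403/24)
obs 2: x=4 → posterior Inverse-Gamma(13/2, 451/24)
obs 3: x=-3 → posterior Inverse-Gamma(7, 751/24)
obs 4: x=-1/2 → posterior Inverse-Gamma(15/2, 413/12)
obs 5: x=1/2 → posterior Inverse-Gamma(8, 853/24)
obs 6: x=3 → posterior Inverse-Gamma(17/2, 865/24)
obs 7: x=1/4 → posterior Inverse-Gamma(9, 3607/96)
obs 8: x=3 → posterior Inverse-Gamma(19/2, 3655/96)
obs 9: x=3 → posterior Inverse-Gamma(10, 3703/96)

3703/1056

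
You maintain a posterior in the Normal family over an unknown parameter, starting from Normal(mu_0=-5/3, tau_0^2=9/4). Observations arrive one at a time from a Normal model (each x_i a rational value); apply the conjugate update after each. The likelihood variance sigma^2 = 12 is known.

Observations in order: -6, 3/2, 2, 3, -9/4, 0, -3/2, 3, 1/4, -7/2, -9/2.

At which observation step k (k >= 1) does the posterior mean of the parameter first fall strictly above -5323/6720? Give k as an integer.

k = 8

obs 1: x=-6 → posterior Normal(-134/57, 36/19)
obs 2: x=3/2 → posterior Normal(-241/132, 18/11)
obs 3: x=2 → posterior Normal(-41/30, 36/25)
obs 4: x=3 → posterior Normal(-151/168, 9/7)
obs 5: x=-9/4 → posterior Normal(-383/372, 36/31)
obs 6: x=0 → posterior Normal(-383/408, 18/17)
obs 7: x=-3/2 → posterior Normal(-437/444, 36/37)
obs 8: x=3 → posterior Normal(-329/480, 9/10)
obs 9: x=1/4 → posterior Normal(-80/129, 36/43)
obs 10: x=-7/2 → posterior Normal(-223/276, 18/23)
obs 11: x=-9/2 → posterior Normal(-152/147, 36/49)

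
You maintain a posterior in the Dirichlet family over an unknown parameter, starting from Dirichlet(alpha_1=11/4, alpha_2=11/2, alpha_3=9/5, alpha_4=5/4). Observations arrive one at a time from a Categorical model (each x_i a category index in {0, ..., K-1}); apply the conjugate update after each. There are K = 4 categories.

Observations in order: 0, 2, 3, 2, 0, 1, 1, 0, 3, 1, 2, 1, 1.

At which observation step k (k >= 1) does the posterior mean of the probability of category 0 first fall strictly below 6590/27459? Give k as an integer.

obs 1: x=0 → posterior Dirichlet(15/4, 11/2, 9/5, 5/4)
obs 2: x=2 → posterior Dirichlet(15/4, 11/2, 14/5, 5/4)
obs 3: x=3 → posterior Dirichlet(15/4, 11/2, 14/5, 9/4)
obs 4: x=2 → posterior Dirichlet(15/4, 11/2, 19/5, 9/4)
obs 5: x=0 → posterior Dirichlet(19/4, 11/2, 19/5, 9/4)
obs 6: x=1 → posterior Dirichlet(19/4, 13/2, 19/5, 9/4)
obs 7: x=1 → posterior Dirichlet(19/4, 15/2, 19/5, 9/4)
obs 8: x=0 → posterior Dirichlet(23/4, 15/2, 19/5, 9/4)
obs 9: x=3 → posterior Dirichlet(23/4, 15/2, 19/5, 13/4)
obs 10: x=1 → posterior Dirichlet(23/4, 17/2, 19/5, 13/4)
obs 11: x=2 → posterior Dirichlet(23/4, 17/2, 24/5, 13/4)
obs 12: x=1 → posterior Dirichlet(23/4, 19/2, 24/5, 13/4)
obs 13: x=1 → posterior Dirichlet(23/4, 21/2, 24/5, 13/4)

k = 13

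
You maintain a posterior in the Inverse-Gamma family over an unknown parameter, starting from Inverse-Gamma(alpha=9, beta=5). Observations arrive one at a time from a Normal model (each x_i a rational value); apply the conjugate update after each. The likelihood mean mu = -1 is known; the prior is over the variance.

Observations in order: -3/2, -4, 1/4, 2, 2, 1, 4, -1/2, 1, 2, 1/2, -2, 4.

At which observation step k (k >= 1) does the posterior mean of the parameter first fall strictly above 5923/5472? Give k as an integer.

obs 1: x=-3/2 → posterior Inverse-Gamma(19/2, 41/8)
obs 2: x=-4 → posterior Inverse-Gamma(10, 77/8)
obs 3: x=1/4 → posterior Inverse-Gamma(21/2, 333/32)
obs 4: x=2 → posterior Inverse-Gamma(11, 477/32)
obs 5: x=2 → posterior Inverse-Gamma(23/2, 621/32)
obs 6: x=1 → posterior Inverse-Gamma(12, 685/32)
obs 7: x=4 → posterior Inverse-Gamma(25/2, 1085/32)
obs 8: x=-1/2 → posterior Inverse-Gamma(13, 1089/32)
obs 9: x=1 → posterior Inverse-Gamma(27/2, 1153/32)
obs 10: x=2 → posterior Inverse-Gamma(14, 1297/32)
obs 11: x=1/2 → posterior Inverse-Gamma(29/2, 1333/32)
obs 12: x=-2 → posterior Inverse-Gamma(15, 1349/32)
obs 13: x=4 → posterior Inverse-Gamma(31/2, 1749/32)

k = 3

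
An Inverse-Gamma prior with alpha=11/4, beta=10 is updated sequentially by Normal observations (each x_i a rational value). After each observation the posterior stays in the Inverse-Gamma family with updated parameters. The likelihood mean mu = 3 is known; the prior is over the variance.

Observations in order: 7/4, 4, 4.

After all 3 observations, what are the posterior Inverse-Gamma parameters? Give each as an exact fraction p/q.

obs 1: x=7/4 → posterior Inverse-Gamma(13/4, 345/32)
obs 2: x=4 → posterior Inverse-Gamma(15/4, 361/32)
obs 3: x=4 → posterior Inverse-Gamma(17/4, 377/32)

alpha=17/4, beta=377/32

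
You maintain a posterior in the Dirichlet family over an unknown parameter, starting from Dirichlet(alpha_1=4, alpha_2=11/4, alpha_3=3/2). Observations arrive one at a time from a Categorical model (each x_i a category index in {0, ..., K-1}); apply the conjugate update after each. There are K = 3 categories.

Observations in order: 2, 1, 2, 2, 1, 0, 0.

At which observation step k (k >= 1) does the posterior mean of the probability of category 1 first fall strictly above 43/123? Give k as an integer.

k = 2

obs 1: x=2 → posterior Dirichlet(4, 11/4, 5/2)
obs 2: x=1 → posterior Dirichlet(4, 15/4, 5/2)
obs 3: x=2 → posterior Dirichlet(4, 15/4, 7/2)
obs 4: x=2 → posterior Dirichlet(4, 15/4, 9/2)
obs 5: x=1 → posterior Dirichlet(4, 19/4, 9/2)
obs 6: x=0 → posterior Dirichlet(5, 19/4, 9/2)
obs 7: x=0 → posterior Dirichlet(6, 19/4, 9/2)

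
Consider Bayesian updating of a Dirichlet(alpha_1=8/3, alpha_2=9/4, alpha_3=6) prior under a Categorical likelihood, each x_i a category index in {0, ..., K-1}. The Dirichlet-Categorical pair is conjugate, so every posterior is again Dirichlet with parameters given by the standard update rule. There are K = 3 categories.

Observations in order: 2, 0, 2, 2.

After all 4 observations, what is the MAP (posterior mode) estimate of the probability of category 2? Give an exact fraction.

obs 1: x=2 → posterior Dirichlet(8/3, 9/4, 7)
obs 2: x=0 → posterior Dirichlet(11/3, 9/4, 7)
obs 3: x=2 → posterior Dirichlet(11/3, 9/4, 8)
obs 4: x=2 → posterior Dirichlet(11/3, 9/4, 9)

96/143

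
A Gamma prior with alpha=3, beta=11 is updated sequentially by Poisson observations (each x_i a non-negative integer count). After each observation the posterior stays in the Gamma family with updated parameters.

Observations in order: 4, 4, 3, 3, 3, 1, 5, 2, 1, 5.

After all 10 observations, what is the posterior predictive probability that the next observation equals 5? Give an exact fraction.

obs 1: x=4 → posterior Gamma(7, 12)
obs 2: x=4 → posterior Gamma(11, 13)
obs 3: x=3 → posterior Gamma(14, 14)
obs 4: x=3 → posterior Gamma(17, 15)
obs 5: x=3 → posterior Gamma(20, 16)
obs 6: x=1 → posterior Gamma(21, 17)
obs 7: x=5 → posterior Gamma(26, 18)
obs 8: x=2 → posterior Gamma(28, 19)
obs 9: x=1 → posterior Gamma(29, 20)
obs 10: x=5 → posterior Gamma(34, 21)

226505922497369136989191701991218655595623647075651/11309790400385257389379893781200436836764876489621504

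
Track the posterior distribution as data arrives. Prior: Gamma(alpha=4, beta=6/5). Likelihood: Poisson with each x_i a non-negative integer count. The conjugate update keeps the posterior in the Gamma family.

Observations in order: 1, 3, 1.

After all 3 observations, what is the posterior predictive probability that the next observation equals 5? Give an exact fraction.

obs 1: x=1 → posterior Gamma(5, 11/5)
obs 2: x=3 → posterior Gamma(8, 16/5)
obs 3: x=1 → posterior Gamma(9, 21/5)

245730389410996875/4962305746407473152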